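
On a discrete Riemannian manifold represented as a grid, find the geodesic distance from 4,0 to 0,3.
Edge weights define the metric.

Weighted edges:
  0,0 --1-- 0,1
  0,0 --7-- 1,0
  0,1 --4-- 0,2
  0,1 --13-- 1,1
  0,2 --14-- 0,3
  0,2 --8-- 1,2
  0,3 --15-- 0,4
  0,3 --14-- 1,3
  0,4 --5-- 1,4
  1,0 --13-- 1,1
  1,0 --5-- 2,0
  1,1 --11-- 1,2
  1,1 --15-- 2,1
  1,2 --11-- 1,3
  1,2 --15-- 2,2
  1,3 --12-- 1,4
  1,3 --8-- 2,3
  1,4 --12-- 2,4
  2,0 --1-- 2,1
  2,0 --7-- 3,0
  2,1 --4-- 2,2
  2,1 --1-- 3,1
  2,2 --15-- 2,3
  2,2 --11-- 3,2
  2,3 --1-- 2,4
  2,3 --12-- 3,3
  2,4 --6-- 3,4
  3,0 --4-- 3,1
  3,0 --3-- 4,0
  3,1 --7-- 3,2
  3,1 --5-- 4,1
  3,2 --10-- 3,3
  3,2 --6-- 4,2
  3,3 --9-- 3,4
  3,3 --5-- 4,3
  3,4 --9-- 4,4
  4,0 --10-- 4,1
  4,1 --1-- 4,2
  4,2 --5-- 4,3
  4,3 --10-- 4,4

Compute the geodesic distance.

Shortest path: 4,0 → 3,0 → 3,1 → 2,1 → 2,0 → 1,0 → 0,0 → 0,1 → 0,2 → 0,3, total weight = 40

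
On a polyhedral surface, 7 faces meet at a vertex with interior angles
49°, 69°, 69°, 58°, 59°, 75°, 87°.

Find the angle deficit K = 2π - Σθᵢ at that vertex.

Sum of angles = 466°. K = 360° - 466° = -106° = -53π/90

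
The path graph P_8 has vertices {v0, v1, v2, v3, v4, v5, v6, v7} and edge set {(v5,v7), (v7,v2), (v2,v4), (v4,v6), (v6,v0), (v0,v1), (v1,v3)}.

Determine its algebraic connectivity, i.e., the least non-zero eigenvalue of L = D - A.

The path graph P_n has Laplacian eigenvalues λ_k = 2 − 2cos(kπ/n), k = 0, 1, …, n−1. Here n = 8:
k=0: 2 − 2cos(0) = 0.0; k=1: 2 − 2cos(π/8) = 0.1522; k=2: 2 − 2cos(π/4) = 0.5858; k=3: 2 − 2cos(3π/8) = 1.2346; k=4: 2 − 2cos(π/2) = 2.0; k=5: 2 − 2cos(5π/8) = 2.7654; k=6: 2 − 2cos(3π/4) = 3.4142; k=7: 2 − 2cos(7π/8) = 3.8478.
Laplacian eigenvalues: [0.0, 0.1522, 0.5858, 1.2346, 2.0, 2.7654, 3.4142, 3.8478]. Algebraic connectivity (smallest non-zero eigenvalue) = 0.1522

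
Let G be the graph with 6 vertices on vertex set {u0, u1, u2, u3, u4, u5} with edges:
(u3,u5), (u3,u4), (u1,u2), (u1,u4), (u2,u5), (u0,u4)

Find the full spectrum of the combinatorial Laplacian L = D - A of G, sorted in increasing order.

Degrees: deg(u0) = 1, deg(u1) = 2, deg(u2) = 2, deg(u3) = 2, deg(u4) = 3, deg(u5) = 2.
L = D − A with rows/columns ordered (u0, u1, u2, u3, u4, u5):
  [ 1,  0,  0,  0, -1,  0]
  [ 0,  2, -1,  0, -1,  0]
  [ 0, -1,  2,  0,  0, -1]
  [ 0,  0,  0,  2, -1, -1]
  [-1, -1,  0, -1,  3,  0]
  [ 0,  0, -1, -1,  0,  2]
Characteristic polynomial: det(λI − L) = λ(λ² − 5λ + 3)(λ² − 5λ + 5)(λ − 2).
Roots: λ = 0; (λ² − 5λ + 3) = 0 ⇒ λ = (5 ± √13)/2 ≈ 0.6972, 4.3028; (λ² − 5λ + 5) = 0 ⇒ λ = (5 ± √5)/2 ≈ 1.382, 3.618; (λ − 2) = 0 ⇒ λ = 2.
(Check: the roots sum (with multiplicity) to 12, matching trace L = Σdeg = 2·6 = 12.)
Laplacian eigenvalues (increasing order): [0.0, 0.6972, 1.382, 2.0, 3.618, 4.3028]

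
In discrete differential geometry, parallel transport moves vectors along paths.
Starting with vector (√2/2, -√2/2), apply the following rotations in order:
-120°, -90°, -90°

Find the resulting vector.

Total rotation: (-120°) + (-90°) + (-90°) = -300° ≡ 60° (mod 360°). Final vector: (0.9659, 0.2588)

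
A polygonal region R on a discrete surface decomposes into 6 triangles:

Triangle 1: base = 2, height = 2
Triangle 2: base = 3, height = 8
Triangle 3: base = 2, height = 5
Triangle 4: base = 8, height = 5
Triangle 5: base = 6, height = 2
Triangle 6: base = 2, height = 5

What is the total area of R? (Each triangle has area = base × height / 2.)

(1/2)×2×2 + (1/2)×3×8 + (1/2)×2×5 + (1/2)×8×5 + (1/2)×6×2 + (1/2)×2×5 = 50.0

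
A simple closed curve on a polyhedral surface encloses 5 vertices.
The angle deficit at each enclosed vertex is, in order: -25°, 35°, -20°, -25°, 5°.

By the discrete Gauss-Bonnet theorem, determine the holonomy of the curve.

Holonomy = total enclosed curvature = (-25°) + 35° + (-20°) + (-25°) + 5° = -30°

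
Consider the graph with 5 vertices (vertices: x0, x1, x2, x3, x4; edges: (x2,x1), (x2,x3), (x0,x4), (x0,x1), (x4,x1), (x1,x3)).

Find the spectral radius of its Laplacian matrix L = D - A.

Degrees: deg(x0) = 2, deg(x1) = 4, deg(x2) = 2, deg(x3) = 2, deg(x4) = 2.
L = D − A with rows/columns ordered (x0, x1, x2, x3, x4):
  [ 2, -1,  0,  0, -1]
  [-1,  4, -1, -1, -1]
  [ 0, -1,  2, -1,  0]
  [ 0, -1, -1,  2,  0]
  [-1, -1,  0,  0,  2]
Characteristic polynomial: det(λI − L) = λ(λ − 1)(λ − 3)²(λ − 5).
Roots: λ = 0; (λ − 1) = 0 ⇒ λ = 1; (λ − 3) = 0 ⇒ λ = 3 (multiplicity 2); (λ − 5) = 0 ⇒ λ = 5.
(Check: the roots sum (with multiplicity) to 12, matching trace L = Σdeg = 2·6 = 12.)
Laplacian eigenvalues: [0.0, 1.0, 3.0, 3.0, 5.0]. Largest eigenvalue (spectral radius) = 5.0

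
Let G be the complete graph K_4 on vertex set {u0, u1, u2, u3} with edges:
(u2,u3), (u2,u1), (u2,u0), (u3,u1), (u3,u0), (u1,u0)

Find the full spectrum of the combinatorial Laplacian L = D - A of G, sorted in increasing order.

For the complete graph K_n, L = nI − J (J = all-ones matrix). J has eigenvalues n (once, eigenvector 𝟙) and 0 (multiplicity n−1), so L has eigenvalues 0 (once) and n (multiplicity n−1). Here n = 4: eigenvalue 0 once and 4 with multiplicity 3.
Laplacian eigenvalues (increasing order): [0.0, 4.0, 4.0, 4.0]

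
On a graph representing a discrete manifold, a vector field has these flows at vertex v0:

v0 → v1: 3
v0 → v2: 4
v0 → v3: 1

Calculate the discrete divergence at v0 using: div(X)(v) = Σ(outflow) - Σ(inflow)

Divergence = sum of outgoing flows = 3 + 4 + 1 = 8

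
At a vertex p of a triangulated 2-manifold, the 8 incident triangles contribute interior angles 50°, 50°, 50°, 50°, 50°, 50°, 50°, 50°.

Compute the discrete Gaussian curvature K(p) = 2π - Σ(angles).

Sum of angles = 400°. K = 360° - 400° = -40°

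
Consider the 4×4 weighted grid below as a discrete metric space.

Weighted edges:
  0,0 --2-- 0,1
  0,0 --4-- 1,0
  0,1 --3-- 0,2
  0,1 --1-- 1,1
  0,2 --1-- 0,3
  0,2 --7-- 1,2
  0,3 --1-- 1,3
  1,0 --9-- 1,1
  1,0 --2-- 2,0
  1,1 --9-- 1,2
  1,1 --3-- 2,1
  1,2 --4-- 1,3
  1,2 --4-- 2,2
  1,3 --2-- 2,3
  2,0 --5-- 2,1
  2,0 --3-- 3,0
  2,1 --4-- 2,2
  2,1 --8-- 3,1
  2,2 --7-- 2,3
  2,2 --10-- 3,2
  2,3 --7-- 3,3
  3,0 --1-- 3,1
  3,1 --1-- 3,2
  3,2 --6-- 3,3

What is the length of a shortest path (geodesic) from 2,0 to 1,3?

Shortest path: 2,0 → 1,0 → 0,0 → 0,1 → 0,2 → 0,3 → 1,3, total weight = 13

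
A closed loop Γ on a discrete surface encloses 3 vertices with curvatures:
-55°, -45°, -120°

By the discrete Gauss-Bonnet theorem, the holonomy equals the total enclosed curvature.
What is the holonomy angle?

Holonomy = total enclosed curvature = (-55°) + (-45°) + (-120°) = -220°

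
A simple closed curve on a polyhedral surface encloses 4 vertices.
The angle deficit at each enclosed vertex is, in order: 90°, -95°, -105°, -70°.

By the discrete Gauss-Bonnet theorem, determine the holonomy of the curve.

Holonomy = total enclosed curvature = 90° + (-95°) + (-105°) + (-70°) = -180°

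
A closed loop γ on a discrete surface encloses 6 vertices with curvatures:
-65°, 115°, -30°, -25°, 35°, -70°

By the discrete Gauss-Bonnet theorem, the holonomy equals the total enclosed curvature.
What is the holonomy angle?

Holonomy = total enclosed curvature = (-65°) + 115° + (-30°) + (-25°) + 35° + (-70°) = -40°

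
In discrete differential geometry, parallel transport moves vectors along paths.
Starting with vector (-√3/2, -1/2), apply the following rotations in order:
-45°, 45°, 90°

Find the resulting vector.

Total rotation: (-45°) + 45° + 90° = 90°. Final vector: (0.5000, -0.8660)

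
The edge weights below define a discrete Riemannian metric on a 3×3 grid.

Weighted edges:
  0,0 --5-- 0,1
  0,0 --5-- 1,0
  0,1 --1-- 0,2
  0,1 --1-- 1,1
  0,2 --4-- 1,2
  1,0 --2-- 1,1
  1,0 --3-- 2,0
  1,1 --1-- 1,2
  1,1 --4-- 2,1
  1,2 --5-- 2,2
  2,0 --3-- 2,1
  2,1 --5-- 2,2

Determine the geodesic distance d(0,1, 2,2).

Shortest path: 0,1 → 1,1 → 1,2 → 2,2, total weight = 7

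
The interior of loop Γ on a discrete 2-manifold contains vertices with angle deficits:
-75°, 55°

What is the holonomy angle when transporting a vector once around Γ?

Holonomy = total enclosed curvature = (-75°) + 55° = -20°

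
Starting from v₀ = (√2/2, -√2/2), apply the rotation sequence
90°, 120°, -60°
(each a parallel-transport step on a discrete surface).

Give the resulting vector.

Total rotation: 90° + 120° + (-60°) = 150°. Final vector: (-0.2588, 0.9659)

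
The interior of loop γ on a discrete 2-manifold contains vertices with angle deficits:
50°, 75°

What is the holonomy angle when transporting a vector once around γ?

Holonomy = total enclosed curvature = 50° + 75° = 125°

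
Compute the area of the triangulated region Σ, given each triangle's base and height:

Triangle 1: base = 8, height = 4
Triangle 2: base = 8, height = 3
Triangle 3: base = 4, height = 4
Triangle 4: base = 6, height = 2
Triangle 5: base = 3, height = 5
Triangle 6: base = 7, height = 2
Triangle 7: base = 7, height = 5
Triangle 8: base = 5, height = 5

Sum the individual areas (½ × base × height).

(1/2)×8×4 + (1/2)×8×3 + (1/2)×4×4 + (1/2)×6×2 + (1/2)×3×5 + (1/2)×7×2 + (1/2)×7×5 + (1/2)×5×5 = 86.5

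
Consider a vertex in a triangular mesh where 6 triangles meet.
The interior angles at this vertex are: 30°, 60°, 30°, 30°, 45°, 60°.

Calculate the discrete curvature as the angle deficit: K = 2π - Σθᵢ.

Sum of angles = 255°. K = 360° - 255° = 105° = 7π/12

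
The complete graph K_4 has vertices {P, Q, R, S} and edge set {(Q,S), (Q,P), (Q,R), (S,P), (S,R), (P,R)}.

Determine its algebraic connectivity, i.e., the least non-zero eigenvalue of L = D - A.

For the complete graph K_n, L = nI − J (J = all-ones matrix). J has eigenvalues n (once, eigenvector 𝟙) and 0 (multiplicity n−1), so L has eigenvalues 0 (once) and n (multiplicity n−1). Here n = 4: eigenvalue 0 once and 4 with multiplicity 3.
Laplacian eigenvalues: [0.0, 4.0, 4.0, 4.0]. Algebraic connectivity (smallest non-zero eigenvalue) = 4.0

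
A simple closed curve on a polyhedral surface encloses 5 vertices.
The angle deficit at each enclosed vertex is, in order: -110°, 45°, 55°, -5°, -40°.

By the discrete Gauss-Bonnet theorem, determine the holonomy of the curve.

Holonomy = total enclosed curvature = (-110°) + 45° + 55° + (-5°) + (-40°) = -55°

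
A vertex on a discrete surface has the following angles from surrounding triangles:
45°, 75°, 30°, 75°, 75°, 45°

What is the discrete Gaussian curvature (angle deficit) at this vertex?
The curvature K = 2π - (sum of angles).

Sum of angles = 345°. K = 360° - 345° = 15°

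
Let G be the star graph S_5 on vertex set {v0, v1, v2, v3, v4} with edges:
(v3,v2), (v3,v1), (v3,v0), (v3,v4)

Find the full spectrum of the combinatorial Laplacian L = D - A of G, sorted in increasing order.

The star S_5 is the complete bipartite graph K_{1,4} (one hub of degree 4, 4 leaves of degree 1). The Laplacian spectrum of K_{p,q} is 0, p (multiplicity q−1), q (multiplicity p−1), p+q. With p = 1, q = 4: 0 once, 1 with multiplicity 3, and 5 once. (Check: trace L = sum of degrees = 8 = 3·1 + 5.)
Laplacian eigenvalues (increasing order): [0.0, 1.0, 1.0, 1.0, 5.0]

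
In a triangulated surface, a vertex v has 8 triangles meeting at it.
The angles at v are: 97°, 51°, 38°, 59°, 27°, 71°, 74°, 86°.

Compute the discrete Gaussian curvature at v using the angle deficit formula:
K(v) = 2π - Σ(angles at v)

Sum of angles = 503°. K = 360° - 503° = -143° = -143π/180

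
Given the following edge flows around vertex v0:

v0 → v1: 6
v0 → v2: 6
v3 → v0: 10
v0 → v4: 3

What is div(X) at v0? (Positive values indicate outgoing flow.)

Divergence = sum of outgoing flows = 6 + 6 + (-10) + 3 = 5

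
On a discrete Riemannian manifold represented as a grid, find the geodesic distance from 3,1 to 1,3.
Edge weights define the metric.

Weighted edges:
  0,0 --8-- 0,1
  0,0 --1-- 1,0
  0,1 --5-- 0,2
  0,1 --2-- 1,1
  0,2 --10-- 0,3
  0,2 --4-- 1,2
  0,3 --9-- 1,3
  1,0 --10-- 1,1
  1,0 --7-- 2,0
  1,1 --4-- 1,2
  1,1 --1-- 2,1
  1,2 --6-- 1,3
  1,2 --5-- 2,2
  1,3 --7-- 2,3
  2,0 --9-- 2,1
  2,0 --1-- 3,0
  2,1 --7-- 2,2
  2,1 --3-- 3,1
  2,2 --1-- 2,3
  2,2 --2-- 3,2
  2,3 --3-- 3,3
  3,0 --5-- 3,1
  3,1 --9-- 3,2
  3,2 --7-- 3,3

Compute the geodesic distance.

Shortest path: 3,1 → 2,1 → 1,1 → 1,2 → 1,3, total weight = 14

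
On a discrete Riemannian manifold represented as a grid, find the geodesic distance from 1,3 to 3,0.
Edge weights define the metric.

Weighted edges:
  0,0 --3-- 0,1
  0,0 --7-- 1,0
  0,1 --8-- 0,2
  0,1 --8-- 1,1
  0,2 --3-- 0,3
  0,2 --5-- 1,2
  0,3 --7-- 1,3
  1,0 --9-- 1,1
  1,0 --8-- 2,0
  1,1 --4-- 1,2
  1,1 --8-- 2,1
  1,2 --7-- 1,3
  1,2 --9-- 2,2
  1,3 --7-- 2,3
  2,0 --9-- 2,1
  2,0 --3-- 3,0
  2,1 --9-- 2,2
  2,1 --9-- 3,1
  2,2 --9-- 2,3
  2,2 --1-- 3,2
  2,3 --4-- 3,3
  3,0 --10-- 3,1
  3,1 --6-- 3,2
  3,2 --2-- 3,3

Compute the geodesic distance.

Shortest path: 1,3 → 2,3 → 3,3 → 3,2 → 3,1 → 3,0, total weight = 29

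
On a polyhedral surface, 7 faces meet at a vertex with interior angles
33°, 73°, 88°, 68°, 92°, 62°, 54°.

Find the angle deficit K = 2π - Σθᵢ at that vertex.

Sum of angles = 470°. K = 360° - 470° = -110° = -11π/18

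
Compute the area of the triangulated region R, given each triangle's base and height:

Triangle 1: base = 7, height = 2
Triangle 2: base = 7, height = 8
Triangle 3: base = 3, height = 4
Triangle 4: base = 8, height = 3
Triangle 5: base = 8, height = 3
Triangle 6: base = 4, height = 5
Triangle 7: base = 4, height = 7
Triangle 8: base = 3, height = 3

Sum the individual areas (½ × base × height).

(1/2)×7×2 + (1/2)×7×8 + (1/2)×3×4 + (1/2)×8×3 + (1/2)×8×3 + (1/2)×4×5 + (1/2)×4×7 + (1/2)×3×3 = 93.5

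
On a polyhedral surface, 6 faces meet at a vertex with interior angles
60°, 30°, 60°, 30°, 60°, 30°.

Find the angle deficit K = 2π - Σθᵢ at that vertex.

Sum of angles = 270°. K = 360° - 270° = 90° = π/2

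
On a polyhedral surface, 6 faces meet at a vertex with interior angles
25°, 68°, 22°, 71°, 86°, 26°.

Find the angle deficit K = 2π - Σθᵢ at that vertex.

Sum of angles = 298°. K = 360° - 298° = 62° = 31π/90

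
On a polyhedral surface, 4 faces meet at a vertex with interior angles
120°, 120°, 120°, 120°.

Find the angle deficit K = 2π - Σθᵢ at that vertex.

Sum of angles = 480°. K = 360° - 480° = -120°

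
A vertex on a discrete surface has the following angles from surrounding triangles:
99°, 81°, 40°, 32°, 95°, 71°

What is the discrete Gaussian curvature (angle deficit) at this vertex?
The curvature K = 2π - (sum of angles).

Sum of angles = 418°. K = 360° - 418° = -58° = -29π/90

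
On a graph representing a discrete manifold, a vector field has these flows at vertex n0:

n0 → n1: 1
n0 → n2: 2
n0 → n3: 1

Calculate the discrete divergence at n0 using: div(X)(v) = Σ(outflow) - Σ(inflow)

Divergence = sum of outgoing flows = 1 + 2 + 1 = 4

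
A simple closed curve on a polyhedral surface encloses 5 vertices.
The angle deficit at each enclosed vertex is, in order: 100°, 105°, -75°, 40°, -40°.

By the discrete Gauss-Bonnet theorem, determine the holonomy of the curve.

Holonomy = total enclosed curvature = 100° + 105° + (-75°) + 40° + (-40°) = 130°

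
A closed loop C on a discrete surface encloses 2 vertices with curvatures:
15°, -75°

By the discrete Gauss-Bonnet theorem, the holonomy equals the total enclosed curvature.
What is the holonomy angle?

Holonomy = total enclosed curvature = 15° + (-75°) = -60°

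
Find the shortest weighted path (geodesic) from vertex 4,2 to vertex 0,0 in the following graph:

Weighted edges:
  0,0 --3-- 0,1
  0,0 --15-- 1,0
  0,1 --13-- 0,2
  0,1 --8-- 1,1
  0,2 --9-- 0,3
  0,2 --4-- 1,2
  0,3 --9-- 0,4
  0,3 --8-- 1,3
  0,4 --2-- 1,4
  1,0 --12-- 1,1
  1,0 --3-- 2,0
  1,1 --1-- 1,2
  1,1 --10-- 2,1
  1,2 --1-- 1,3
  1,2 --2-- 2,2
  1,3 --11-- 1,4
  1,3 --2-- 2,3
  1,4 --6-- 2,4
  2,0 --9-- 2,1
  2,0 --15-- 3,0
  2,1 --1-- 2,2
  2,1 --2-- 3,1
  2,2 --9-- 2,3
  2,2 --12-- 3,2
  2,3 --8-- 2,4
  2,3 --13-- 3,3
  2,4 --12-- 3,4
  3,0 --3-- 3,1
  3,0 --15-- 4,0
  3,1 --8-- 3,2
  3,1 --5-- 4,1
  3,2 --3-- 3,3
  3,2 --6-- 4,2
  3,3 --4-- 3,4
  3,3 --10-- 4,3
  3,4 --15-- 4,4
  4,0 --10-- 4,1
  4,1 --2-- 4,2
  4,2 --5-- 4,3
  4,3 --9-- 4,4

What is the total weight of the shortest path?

Shortest path: 4,2 → 4,1 → 3,1 → 2,1 → 2,2 → 1,2 → 1,1 → 0,1 → 0,0, total weight = 24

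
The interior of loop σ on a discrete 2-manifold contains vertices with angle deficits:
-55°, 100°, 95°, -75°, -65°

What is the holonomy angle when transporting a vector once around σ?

Holonomy = total enclosed curvature = (-55°) + 100° + 95° + (-75°) + (-65°) = 0°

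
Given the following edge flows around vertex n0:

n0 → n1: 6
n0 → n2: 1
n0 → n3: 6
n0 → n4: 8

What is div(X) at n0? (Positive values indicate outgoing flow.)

Divergence = sum of outgoing flows = 6 + 1 + 6 + 8 = 21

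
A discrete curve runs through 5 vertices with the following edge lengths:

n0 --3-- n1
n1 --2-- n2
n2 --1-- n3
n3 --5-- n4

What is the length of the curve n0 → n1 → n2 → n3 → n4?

Arc length = 3 + 2 + 1 + 5 = 11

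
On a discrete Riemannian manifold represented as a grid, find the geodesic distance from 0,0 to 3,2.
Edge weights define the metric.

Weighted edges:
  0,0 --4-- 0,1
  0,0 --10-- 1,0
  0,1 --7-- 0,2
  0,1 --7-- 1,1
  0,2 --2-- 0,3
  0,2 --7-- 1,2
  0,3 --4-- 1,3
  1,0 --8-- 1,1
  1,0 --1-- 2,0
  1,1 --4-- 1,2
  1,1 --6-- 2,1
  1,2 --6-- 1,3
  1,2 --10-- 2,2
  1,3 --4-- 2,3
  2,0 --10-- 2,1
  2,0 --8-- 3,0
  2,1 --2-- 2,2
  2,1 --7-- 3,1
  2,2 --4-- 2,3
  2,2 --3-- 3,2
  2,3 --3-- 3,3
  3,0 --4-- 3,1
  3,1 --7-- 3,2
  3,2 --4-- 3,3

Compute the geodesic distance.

Shortest path: 0,0 → 0,1 → 1,1 → 2,1 → 2,2 → 3,2, total weight = 22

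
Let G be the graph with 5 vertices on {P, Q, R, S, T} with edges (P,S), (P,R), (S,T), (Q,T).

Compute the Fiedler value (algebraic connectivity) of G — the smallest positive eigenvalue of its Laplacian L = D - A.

Degrees: deg(P) = 2, deg(Q) = 1, deg(R) = 1, deg(S) = 2, deg(T) = 2.
L = D − A with rows/columns ordered (P, Q, R, S, T):
  [ 2,  0, -1, -1,  0]
  [ 0,  1,  0,  0, -1]
  [-1,  0,  1,  0,  0]
  [-1,  0,  0,  2, -1]
  [ 0, -1,  0, -1,  2]
Characteristic polynomial: det(λI − L) = λ(λ² − 3λ + 1)(λ² − 5λ + 5).
Roots: λ = 0; (λ² − 3λ + 1) = 0 ⇒ λ = (3 ± √5)/2 ≈ 0.382, 2.618; (λ² − 5λ + 5) = 0 ⇒ λ = (5 ± √5)/2 ≈ 1.382, 3.618.
(Check: the roots sum (with multiplicity) to 8, matching trace L = Σdeg = 2·4 = 8.)
Laplacian eigenvalues: [0.0, 0.382, 1.382, 2.618, 3.618]. Algebraic connectivity (smallest non-zero eigenvalue) = 0.382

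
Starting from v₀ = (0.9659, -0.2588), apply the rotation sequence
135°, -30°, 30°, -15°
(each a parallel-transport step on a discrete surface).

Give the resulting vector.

Total rotation: 135° + (-30°) + 30° + (-15°) = 120°. Final vector: (-0.2588, 0.9659)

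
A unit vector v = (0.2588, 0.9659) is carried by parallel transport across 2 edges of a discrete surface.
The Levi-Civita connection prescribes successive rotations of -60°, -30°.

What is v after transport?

Total rotation: (-60°) + (-30°) = -90°. Final vector: (0.9659, -0.2588)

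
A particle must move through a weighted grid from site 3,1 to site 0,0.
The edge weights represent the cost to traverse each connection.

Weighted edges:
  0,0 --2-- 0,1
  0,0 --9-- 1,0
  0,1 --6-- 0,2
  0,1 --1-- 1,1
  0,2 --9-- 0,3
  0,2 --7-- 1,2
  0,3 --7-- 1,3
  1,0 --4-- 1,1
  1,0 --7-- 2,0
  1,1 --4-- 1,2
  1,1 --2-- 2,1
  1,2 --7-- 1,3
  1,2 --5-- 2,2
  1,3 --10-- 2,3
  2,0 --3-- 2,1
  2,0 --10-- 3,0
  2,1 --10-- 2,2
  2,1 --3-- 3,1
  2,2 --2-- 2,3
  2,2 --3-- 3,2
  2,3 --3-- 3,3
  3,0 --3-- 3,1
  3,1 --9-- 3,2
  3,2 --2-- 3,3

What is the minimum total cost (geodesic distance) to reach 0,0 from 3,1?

Shortest path: 3,1 → 2,1 → 1,1 → 0,1 → 0,0, total weight = 8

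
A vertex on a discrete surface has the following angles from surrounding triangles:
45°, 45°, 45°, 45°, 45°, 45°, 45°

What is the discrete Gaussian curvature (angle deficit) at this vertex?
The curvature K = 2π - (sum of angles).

Sum of angles = 315°. K = 360° - 315° = 45°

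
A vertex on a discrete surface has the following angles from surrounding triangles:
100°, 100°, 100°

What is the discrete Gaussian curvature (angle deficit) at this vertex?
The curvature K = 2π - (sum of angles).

Sum of angles = 300°. K = 360° - 300° = 60° = π/3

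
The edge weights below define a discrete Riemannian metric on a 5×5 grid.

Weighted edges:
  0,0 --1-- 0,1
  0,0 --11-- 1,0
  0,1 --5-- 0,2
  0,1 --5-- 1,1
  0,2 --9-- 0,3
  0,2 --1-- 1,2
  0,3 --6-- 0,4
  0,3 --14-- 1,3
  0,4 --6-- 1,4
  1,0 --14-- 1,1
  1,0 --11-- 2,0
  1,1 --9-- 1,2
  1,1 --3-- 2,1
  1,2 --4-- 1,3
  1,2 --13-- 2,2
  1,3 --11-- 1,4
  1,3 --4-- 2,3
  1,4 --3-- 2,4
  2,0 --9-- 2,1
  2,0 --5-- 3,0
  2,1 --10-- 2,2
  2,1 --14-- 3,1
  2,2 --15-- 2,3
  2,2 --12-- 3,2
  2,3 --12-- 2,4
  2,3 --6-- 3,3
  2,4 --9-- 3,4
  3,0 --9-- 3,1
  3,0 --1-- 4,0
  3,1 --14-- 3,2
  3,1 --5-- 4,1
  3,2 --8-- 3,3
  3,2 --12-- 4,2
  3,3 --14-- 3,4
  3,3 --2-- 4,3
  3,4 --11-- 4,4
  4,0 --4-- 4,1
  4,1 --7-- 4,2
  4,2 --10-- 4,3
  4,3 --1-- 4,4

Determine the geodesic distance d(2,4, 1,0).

Shortest path: 2,4 → 1,4 → 1,3 → 1,2 → 0,2 → 0,1 → 0,0 → 1,0, total weight = 36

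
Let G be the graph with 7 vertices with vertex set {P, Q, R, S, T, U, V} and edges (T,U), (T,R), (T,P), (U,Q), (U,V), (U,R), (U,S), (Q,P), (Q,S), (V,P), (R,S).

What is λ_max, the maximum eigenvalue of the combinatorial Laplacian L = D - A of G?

Degrees: deg(P) = 3, deg(Q) = 3, deg(R) = 3, deg(S) = 3, deg(T) = 3, deg(U) = 5, deg(V) = 2.
L = D − A with rows/columns ordered (P, Q, R, S, T, U, V):
  [ 3, -1,  0,  0, -1,  0, -1]
  [-1,  3,  0, -1,  0, -1,  0]
  [ 0,  0,  3, -1, -1, -1,  0]
  [ 0, -1, -1,  3,  0, -1,  0]
  [-1,  0, -1,  0,  3, -1,  0]
  [ 0, -1, -1, -1, -1,  5, -1]
  [-1,  0,  0,  0,  0, -1,  2]
Characteristic polynomial: det(λI − L) = λ(λ² − 6λ + 7)(λ² − 7λ + 11)(λ² − 9λ + 17).
Roots: λ = 0; (λ² − 6λ + 7) = 0 ⇒ λ = 3 ± √2 ≈ 1.5858, 4.4142; (λ² − 7λ + 11) = 0 ⇒ λ = (7 ± √5)/2 ≈ 2.382, 4.618; (λ² − 9λ + 17) = 0 ⇒ λ = (9 ± √13)/2 ≈ 2.6972, 6.3028.
(Check: the roots sum (with multiplicity) to 22, matching trace L = Σdeg = 2·11 = 22.)
Laplacian eigenvalues: [0.0, 1.5858, 2.382, 2.6972, 4.4142, 4.618, 6.3028]. Largest eigenvalue (spectral radius) = 6.3028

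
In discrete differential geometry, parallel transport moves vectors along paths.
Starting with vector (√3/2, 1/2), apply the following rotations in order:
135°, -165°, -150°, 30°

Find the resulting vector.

Total rotation: 135° + (-165°) + (-150°) + 30° = -150°. Final vector: (-0.5000, -0.8660)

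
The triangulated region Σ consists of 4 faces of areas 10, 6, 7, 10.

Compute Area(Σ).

10 + 6 + 7 + 10 = 33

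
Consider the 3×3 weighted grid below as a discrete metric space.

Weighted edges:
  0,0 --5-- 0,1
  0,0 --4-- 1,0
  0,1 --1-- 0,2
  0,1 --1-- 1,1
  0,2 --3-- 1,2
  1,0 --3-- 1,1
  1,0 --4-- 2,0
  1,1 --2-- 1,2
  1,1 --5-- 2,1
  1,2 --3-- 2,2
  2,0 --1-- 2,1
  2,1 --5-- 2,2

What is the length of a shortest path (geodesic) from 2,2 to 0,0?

Shortest path: 2,2 → 1,2 → 1,1 → 0,1 → 0,0, total weight = 11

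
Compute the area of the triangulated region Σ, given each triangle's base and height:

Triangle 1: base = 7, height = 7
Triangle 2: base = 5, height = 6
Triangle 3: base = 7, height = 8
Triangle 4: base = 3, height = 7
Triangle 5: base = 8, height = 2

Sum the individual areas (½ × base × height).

(1/2)×7×7 + (1/2)×5×6 + (1/2)×7×8 + (1/2)×3×7 + (1/2)×8×2 = 86.0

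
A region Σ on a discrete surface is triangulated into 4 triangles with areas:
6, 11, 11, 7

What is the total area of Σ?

6 + 11 + 11 + 7 = 35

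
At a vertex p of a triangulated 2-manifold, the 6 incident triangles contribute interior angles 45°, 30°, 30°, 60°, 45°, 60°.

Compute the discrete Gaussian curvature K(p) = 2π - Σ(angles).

Sum of angles = 270°. K = 360° - 270° = 90°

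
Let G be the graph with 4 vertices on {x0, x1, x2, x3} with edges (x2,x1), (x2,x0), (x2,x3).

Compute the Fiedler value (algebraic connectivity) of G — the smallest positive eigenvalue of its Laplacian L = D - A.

Degrees: deg(x0) = 1, deg(x1) = 1, deg(x2) = 3, deg(x3) = 1.
L = D − A with rows/columns ordered (x0, x1, x2, x3):
  [ 1,  0, -1,  0]
  [ 0,  1, -1,  0]
  [-1, -1,  3, -1]
  [ 0,  0, -1,  1]
Characteristic polynomial: det(λI − L) = λ(λ − 1)²(λ − 4).
Roots: λ = 0; (λ − 1) = 0 ⇒ λ = 1 (multiplicity 2); (λ − 4) = 0 ⇒ λ = 4.
(Check: the roots sum (with multiplicity) to 6, matching trace L = Σdeg = 2·3 = 6.)
Laplacian eigenvalues: [0.0, 1.0, 1.0, 4.0]. Algebraic connectivity (smallest non-zero eigenvalue) = 1.0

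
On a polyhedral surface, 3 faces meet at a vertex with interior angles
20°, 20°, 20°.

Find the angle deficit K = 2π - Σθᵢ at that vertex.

Sum of angles = 60°. K = 360° - 60° = 300°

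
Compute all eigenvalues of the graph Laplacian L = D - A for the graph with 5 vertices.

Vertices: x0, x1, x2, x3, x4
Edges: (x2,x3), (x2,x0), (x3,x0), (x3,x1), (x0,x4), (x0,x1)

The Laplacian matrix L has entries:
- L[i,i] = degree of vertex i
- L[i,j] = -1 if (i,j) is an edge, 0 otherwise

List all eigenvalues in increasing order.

Degrees: deg(x0) = 4, deg(x1) = 2, deg(x2) = 2, deg(x3) = 3, deg(x4) = 1.
L = D − A with rows/columns ordered (x0, x1, x2, x3, x4):
  [ 4, -1, -1, -1, -1]
  [-1,  2,  0, -1,  0]
  [-1,  0,  2, -1,  0]
  [-1, -1, -1,  3,  0]
  [-1,  0,  0,  0,  1]
Characteristic polynomial: det(λI − L) = λ(λ − 1)(λ − 2)(λ − 4)(λ − 5).
Roots: λ = 0; (λ − 1) = 0 ⇒ λ = 1; (λ − 2) = 0 ⇒ λ = 2; (λ − 4) = 0 ⇒ λ = 4; (λ − 5) = 0 ⇒ λ = 5.
(Check: the roots sum (with multiplicity) to 12, matching trace L = Σdeg = 2·6 = 12.)
Laplacian eigenvalues (increasing order): [0.0, 1.0, 2.0, 4.0, 5.0]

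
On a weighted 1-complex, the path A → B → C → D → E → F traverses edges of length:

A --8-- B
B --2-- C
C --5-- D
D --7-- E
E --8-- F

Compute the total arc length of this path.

Arc length = 8 + 2 + 5 + 7 + 8 = 30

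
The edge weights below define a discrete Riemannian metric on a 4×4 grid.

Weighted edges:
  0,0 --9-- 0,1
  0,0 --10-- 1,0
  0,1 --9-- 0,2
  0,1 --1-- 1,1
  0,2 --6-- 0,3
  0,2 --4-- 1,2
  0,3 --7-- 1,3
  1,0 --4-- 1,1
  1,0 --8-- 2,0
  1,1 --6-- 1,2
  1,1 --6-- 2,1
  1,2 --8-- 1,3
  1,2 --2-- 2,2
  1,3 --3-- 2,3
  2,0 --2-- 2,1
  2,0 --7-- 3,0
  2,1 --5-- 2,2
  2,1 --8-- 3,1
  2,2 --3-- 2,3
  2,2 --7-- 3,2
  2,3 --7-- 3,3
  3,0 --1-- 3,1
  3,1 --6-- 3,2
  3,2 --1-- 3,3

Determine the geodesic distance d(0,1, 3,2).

Shortest path: 0,1 → 1,1 → 1,2 → 2,2 → 3,2, total weight = 16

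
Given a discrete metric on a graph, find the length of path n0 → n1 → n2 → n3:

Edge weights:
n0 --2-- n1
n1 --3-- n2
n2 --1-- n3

Arc length = 2 + 3 + 1 = 6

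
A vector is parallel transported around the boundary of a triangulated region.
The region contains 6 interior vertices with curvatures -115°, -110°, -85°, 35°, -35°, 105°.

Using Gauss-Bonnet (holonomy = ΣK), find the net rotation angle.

Holonomy = total enclosed curvature = (-115°) + (-110°) + (-85°) + 35° + (-35°) + 105° = -205°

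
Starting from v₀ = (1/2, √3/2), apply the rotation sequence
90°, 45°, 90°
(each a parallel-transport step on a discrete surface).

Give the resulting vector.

Total rotation: 90° + 45° + 90° = 225° ≡ -135° (mod 360°). Final vector: (0.2588, -0.9659)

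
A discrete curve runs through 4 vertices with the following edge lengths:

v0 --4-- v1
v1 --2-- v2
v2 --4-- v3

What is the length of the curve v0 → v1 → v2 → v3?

Arc length = 4 + 2 + 4 = 10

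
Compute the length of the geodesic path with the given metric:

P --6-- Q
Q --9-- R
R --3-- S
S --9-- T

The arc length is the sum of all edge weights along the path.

Arc length = 6 + 9 + 3 + 9 = 27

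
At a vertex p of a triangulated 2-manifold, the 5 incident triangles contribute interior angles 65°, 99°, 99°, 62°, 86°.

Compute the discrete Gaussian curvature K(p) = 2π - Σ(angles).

Sum of angles = 411°. K = 360° - 411° = -51° = -17π/60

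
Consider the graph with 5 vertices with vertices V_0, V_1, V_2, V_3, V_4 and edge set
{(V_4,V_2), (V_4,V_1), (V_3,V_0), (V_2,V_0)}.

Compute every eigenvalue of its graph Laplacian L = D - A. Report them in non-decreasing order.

Degrees: deg(V_0) = 2, deg(V_1) = 1, deg(V_2) = 2, deg(V_3) = 1, deg(V_4) = 2.
L = D − A with rows/columns ordered (V_0, V_1, V_2, V_3, V_4):
  [ 2,  0, -1, -1,  0]
  [ 0,  1,  0,  0, -1]
  [-1,  0,  2,  0, -1]
  [-1,  0,  0,  1,  0]
  [ 0, -1, -1,  0,  2]
Characteristic polynomial: det(λI − L) = λ(λ² − 3λ + 1)(λ² − 5λ + 5).
Roots: λ = 0; (λ² − 3λ + 1) = 0 ⇒ λ = (3 ± √5)/2 ≈ 0.382, 2.618; (λ² − 5λ + 5) = 0 ⇒ λ = (5 ± √5)/2 ≈ 1.382, 3.618.
(Check: the roots sum (with multiplicity) to 8, matching trace L = Σdeg = 2·4 = 8.)
Laplacian eigenvalues (increasing order): [0.0, 0.382, 1.382, 2.618, 3.618]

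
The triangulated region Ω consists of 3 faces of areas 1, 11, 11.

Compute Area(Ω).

1 + 11 + 11 = 23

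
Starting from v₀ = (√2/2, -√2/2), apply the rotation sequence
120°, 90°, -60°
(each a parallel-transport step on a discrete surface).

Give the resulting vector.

Total rotation: 120° + 90° + (-60°) = 150°. Final vector: (-0.2588, 0.9659)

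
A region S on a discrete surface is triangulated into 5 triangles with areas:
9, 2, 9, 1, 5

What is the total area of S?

9 + 2 + 9 + 1 + 5 = 26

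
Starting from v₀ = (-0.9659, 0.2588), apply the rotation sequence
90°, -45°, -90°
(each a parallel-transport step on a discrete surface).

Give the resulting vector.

Total rotation: 90° + (-45°) + (-90°) = -45°. Final vector: (-0.5000, 0.8660)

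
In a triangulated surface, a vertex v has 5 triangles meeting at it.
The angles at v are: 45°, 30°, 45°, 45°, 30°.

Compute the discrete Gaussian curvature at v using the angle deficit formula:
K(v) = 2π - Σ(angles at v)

Sum of angles = 195°. K = 360° - 195° = 165° = 11π/12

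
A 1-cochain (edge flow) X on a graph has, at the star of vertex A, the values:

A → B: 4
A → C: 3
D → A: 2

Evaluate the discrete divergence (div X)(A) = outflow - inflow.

Divergence = sum of outgoing flows = 4 + 3 + (-2) = 5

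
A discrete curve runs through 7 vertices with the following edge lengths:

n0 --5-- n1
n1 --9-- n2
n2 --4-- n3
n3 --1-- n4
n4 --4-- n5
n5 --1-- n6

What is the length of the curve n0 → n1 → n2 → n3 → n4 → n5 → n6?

Arc length = 5 + 9 + 4 + 1 + 4 + 1 = 24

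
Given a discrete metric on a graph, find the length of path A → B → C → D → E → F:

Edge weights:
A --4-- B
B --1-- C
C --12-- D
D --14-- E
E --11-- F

Arc length = 4 + 1 + 12 + 14 + 11 = 42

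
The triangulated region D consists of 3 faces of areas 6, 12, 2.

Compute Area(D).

6 + 12 + 2 = 20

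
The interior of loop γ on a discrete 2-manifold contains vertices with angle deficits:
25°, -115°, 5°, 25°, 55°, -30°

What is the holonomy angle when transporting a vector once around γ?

Holonomy = total enclosed curvature = 25° + (-115°) + 5° + 25° + 55° + (-30°) = -35°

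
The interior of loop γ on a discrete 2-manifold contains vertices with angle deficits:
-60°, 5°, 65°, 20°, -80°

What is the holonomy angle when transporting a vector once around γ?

Holonomy = total enclosed curvature = (-60°) + 5° + 65° + 20° + (-80°) = -50°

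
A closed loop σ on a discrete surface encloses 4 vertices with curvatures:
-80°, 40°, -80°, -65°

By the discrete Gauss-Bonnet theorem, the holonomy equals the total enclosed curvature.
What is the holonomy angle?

Holonomy = total enclosed curvature = (-80°) + 40° + (-80°) + (-65°) = -185°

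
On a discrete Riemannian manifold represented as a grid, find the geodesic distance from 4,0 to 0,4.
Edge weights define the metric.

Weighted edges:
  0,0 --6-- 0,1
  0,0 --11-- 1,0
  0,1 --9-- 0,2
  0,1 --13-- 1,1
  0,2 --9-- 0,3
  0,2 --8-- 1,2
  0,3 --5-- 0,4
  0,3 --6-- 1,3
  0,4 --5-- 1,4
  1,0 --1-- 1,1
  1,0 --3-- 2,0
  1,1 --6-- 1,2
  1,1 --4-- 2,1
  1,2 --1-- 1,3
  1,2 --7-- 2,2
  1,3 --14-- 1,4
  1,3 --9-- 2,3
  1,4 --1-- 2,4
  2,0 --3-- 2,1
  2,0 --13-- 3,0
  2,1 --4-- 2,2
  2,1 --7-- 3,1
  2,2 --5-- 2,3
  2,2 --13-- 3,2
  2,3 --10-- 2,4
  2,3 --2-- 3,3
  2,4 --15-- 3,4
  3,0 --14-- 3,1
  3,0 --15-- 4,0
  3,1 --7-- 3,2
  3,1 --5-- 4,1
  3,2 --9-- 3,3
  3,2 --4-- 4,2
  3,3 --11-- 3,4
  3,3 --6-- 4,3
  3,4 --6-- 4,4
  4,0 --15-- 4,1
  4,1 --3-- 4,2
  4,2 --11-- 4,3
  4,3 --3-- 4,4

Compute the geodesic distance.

Shortest path: 4,0 → 4,1 → 3,1 → 2,1 → 1,1 → 1,2 → 1,3 → 0,3 → 0,4, total weight = 49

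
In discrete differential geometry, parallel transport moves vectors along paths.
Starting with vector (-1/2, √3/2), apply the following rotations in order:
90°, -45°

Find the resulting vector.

Total rotation: 90° + (-45°) = 45°. Final vector: (-0.9659, 0.2588)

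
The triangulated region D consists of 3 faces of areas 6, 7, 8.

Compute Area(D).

6 + 7 + 8 = 21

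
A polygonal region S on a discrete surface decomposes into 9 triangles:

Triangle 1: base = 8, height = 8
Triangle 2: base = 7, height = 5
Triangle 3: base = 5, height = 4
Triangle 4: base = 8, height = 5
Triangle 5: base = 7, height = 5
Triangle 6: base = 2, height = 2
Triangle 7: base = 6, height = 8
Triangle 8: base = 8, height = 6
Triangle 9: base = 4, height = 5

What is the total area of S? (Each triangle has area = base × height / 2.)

(1/2)×8×8 + (1/2)×7×5 + (1/2)×5×4 + (1/2)×8×5 + (1/2)×7×5 + (1/2)×2×2 + (1/2)×6×8 + (1/2)×8×6 + (1/2)×4×5 = 157.0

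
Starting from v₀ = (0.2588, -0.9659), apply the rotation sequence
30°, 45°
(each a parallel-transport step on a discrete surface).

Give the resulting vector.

Total rotation: 30° + 45° = 75°. Final vector: (1, 0)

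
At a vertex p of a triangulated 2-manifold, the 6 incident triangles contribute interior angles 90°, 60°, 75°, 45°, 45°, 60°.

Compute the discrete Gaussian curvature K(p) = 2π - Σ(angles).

Sum of angles = 375°. K = 360° - 375° = -15° = -π/12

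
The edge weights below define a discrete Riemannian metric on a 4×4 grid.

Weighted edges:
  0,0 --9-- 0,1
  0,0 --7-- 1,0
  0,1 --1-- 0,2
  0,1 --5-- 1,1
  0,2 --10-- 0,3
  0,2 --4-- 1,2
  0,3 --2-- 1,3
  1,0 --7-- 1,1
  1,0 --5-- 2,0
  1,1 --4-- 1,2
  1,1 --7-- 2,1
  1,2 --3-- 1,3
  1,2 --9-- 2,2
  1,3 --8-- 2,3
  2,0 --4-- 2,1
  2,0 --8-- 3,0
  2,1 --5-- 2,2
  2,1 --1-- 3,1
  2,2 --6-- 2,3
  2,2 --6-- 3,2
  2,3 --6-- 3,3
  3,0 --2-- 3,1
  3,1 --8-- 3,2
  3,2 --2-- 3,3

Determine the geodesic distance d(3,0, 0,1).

Shortest path: 3,0 → 3,1 → 2,1 → 1,1 → 0,1, total weight = 15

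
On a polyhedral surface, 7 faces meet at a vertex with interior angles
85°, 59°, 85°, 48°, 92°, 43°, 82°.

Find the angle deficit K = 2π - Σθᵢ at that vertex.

Sum of angles = 494°. K = 360° - 494° = -134° = -67π/90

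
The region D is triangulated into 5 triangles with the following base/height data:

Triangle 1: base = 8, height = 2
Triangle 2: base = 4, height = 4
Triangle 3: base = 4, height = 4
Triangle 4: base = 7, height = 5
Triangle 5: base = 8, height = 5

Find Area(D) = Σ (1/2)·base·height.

(1/2)×8×2 + (1/2)×4×4 + (1/2)×4×4 + (1/2)×7×5 + (1/2)×8×5 = 61.5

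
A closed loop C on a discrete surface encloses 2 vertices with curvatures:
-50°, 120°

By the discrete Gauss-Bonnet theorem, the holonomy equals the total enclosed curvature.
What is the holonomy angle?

Holonomy = total enclosed curvature = (-50°) + 120° = 70°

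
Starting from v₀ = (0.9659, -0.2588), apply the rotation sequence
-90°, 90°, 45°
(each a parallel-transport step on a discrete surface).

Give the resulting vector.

Total rotation: (-90°) + 90° + 45° = 45°. Final vector: (0.8660, 0.5000)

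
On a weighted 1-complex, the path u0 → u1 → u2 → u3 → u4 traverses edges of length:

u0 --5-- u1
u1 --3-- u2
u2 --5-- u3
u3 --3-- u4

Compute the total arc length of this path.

Arc length = 5 + 3 + 5 + 3 = 16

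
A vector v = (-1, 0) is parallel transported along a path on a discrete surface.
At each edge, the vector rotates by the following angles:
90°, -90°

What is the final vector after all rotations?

Total rotation: 90° + (-90°) = 0°. Final vector: (-1, 0)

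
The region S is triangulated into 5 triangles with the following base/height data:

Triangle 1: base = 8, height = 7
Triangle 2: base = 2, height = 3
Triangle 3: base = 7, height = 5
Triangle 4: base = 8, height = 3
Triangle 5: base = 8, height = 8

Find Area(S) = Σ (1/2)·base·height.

(1/2)×8×7 + (1/2)×2×3 + (1/2)×7×5 + (1/2)×8×3 + (1/2)×8×8 = 92.5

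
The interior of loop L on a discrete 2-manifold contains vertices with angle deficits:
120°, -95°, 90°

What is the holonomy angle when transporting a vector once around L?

Holonomy = total enclosed curvature = 120° + (-95°) + 90° = 115°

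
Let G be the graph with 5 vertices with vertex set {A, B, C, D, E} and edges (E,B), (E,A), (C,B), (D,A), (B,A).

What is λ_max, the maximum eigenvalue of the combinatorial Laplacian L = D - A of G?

Degrees: deg(A) = 3, deg(B) = 3, deg(C) = 1, deg(D) = 1, deg(E) = 2.
L = D − A with rows/columns ordered (A, B, C, D, E):
  [ 3, -1,  0, -1, -1]
  [-1,  3, -1,  0, -1]
  [ 0, -1,  1,  0,  0]
  [-1,  0,  0,  1,  0]
  [-1, -1,  0,  0,  2]
Characteristic polynomial: det(λI − L) = λ(λ² − 5λ + 3)(λ² − 5λ + 5).
Roots: λ = 0; (λ² − 5λ + 3) = 0 ⇒ λ = (5 ± √13)/2 ≈ 0.6972, 4.3028; (λ² − 5λ + 5) = 0 ⇒ λ = (5 ± √5)/2 ≈ 1.382, 3.618.
(Check: the roots sum (with multiplicity) to 10, matching trace L = Σdeg = 2·5 = 10.)
Laplacian eigenvalues: [0.0, 0.6972, 1.382, 3.618, 4.3028]. Largest eigenvalue (spectral radius) = 4.3028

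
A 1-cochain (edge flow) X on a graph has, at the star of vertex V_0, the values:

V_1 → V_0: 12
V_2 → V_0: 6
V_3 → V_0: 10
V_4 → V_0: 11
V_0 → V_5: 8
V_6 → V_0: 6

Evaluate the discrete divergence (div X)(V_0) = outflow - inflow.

Divergence = sum of outgoing flows = (-12) + (-6) + (-10) + (-11) + 8 + (-6) = -37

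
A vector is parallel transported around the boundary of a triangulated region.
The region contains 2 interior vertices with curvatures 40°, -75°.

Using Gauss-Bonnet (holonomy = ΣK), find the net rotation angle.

Holonomy = total enclosed curvature = 40° + (-75°) = -35°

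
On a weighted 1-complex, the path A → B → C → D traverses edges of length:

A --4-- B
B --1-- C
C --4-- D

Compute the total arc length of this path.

Arc length = 4 + 1 + 4 = 9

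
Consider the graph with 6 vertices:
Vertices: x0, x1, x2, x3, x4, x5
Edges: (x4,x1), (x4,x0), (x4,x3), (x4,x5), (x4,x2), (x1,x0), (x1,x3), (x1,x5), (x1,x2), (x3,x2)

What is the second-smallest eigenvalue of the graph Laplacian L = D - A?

Degrees: deg(x0) = 2, deg(x1) = 5, deg(x2) = 3, deg(x3) = 3, deg(x4) = 5, deg(x5) = 2.
L = D − A with rows/columns ordered (x0, x1, x2, x3, x4, x5):
  [ 2, -1,  0,  0, -1,  0]
  [-1,  5, -1, -1, -1, -1]
  [ 0, -1,  3, -1, -1,  0]
  [ 0, -1, -1,  3, -1,  0]
  [-1, -1, -1, -1,  5, -1]
  [ 0, -1,  0,  0, -1,  2]
Characteristic polynomial: det(λI − L) = λ(λ − 2)²(λ − 4)(λ − 6)².
Roots: λ = 0; (λ − 2) = 0 ⇒ λ = 2 (multiplicity 2); (λ − 4) = 0 ⇒ λ = 4; (λ − 6) = 0 ⇒ λ = 6 (multiplicity 2).
(Check: the roots sum (with multiplicity) to 20, matching trace L = Σdeg = 2·10 = 20.)
Laplacian eigenvalues: [0.0, 2.0, 2.0, 4.0, 6.0, 6.0]. Algebraic connectivity (smallest non-zero eigenvalue) = 2.0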